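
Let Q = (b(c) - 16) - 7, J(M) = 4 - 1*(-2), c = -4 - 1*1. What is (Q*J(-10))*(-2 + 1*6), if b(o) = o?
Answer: -672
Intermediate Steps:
c = -5 (c = -4 - 1 = -5)
J(M) = 6 (J(M) = 4 + 2 = 6)
Q = -28 (Q = (-5 - 16) - 7 = -21 - 7 = -28)
(Q*J(-10))*(-2 + 1*6) = (-28*6)*(-2 + 1*6) = -168*(-2 + 6) = -168*4 = -672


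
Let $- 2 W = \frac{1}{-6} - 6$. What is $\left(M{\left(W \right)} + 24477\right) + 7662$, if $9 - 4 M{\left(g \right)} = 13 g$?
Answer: $\frac{1542299}{48} \approx 32131.0$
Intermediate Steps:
$W = \frac{37}{12}$ ($W = - \frac{\frac{1}{-6} - 6}{2} = - \frac{- \frac{1}{6} - 6}{2} = \left(- \frac{1}{2}\right) \left(- \frac{37}{6}\right) = \frac{37}{12} \approx 3.0833$)
$M{\left(g \right)} = \frac{9}{4} - \frac{13 g}{4}$
$\left(M{\left(W \right)} + 24477\right) + 7662 = \left(\left(\frac{9}{4} - \frac{481}{48}\right) + 24477\right) + 7662 = \left(- \frac{373}{48} + 24477\right) + 7662 = \frac{1174523}{48} + 7662 = \frac{1542299}{48}$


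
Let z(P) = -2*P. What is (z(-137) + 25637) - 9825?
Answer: 16086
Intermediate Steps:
(z(-137) + 25637) - 9825 = (-2*(-137) + 25637) - 9825 = (274 + 25637) - 9825 = 25911 - 9825 = 16086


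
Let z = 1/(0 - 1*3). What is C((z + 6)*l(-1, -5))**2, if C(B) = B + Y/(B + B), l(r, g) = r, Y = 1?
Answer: 344569/10404 ≈ 33.119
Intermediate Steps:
z = -1/3 (z = 1/(0 - 3) = 1/(-3) = -1/3 ≈ -0.33333)
C(B) = B + 1/(2*B) (C(B) = B + 1/(B + B) = B + 1/(2*B))
C((z + 6)*l(-1, -5))**2 = ((-1/3 + 6)*(-1) + 1/(2*(((-1/3 + 6)*(-1)))))**2 = ((17/3)*(-1) + 1/(2*(((17/3)*(-1)))))**2 = (-17/3 + 1/(2*(-17/3)))**2 = (-17/3 + (1/2)*(-3/17))**2 = (-17/3 - 3/34)**2 = (-587/102)**2 = 344569/10404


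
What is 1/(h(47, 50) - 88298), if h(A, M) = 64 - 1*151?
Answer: -1/88385 ≈ -1.1314e-5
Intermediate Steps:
h(A, M) = -87 (h(A, M) = 64 - 151 = -87)
1/(h(47, 50) - 88298) = 1/(-87 - 88298) = 1/(-88385) = -1/88385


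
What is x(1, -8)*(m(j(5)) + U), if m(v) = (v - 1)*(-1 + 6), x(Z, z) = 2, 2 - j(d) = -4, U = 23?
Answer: 96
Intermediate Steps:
j(d) = 6 (j(d) = 2 - 1*(-4) = 2 + 4 = 6)
m(v) = -5 + 5*v (m(v) = (-1 + v)*5 = -5 + 5*v)
x(1, -8)*(m(j(5)) + U) = 2*((-5 + 5*6) + 23) = 2*((-5 + 30) + 23) = 2*(25 + 23) = 2*48 = 96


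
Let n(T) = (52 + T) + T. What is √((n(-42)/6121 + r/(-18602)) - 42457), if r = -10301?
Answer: I*√550437142842174080354/113862842 ≈ 206.05*I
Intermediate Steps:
n(T) = 52 + 2*T
√((n(-42)/6121 + r/(-18602)) - 42457) = √(((52 + 2*(-42))/6121 - 10301/(-18602)) - 42457) = √(((52 - 84)*(1/6121) - 10301*(-1/18602)) - 42457) = √((-32*1/6121 + 10301/18602) - 42457) = √((-32/6121 + 10301/18602) - 42457) = √(62457157/113862842 - 42457) = √(-4834212225637/113862842) = I*√550437142842174080354/113862842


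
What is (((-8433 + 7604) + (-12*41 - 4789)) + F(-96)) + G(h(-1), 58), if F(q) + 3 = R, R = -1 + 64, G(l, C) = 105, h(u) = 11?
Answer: -5945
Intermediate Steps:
R = 63
F(q) = 60 (F(q) = -3 + 63 = 60)
(((-8433 + 7604) + (-12*41 - 4789)) + F(-96)) + G(h(-1), 58) = (((-8433 + 7604) + (-12*41 - 4789)) + 60) + 105 = ((-829 + (-492 - 4789)) + 60) + 105 = ((-829 - 5281) + 60) + 105 = (-6110 + 60) + 105 = -6050 + 105 = -5945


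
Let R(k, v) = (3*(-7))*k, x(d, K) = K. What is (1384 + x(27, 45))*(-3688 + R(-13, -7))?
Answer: -4880035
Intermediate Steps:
R(k, v) = -21*k
(1384 + x(27, 45))*(-3688 + R(-13, -7)) = (1384 + 45)*(-3688 - 21*(-13)) = 1429*(-3688 + 273) = 1429*(-3415) = -4880035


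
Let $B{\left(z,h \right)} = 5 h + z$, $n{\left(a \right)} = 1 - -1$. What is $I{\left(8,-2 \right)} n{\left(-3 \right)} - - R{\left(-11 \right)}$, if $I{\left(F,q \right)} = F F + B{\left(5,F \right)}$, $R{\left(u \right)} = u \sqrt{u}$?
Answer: $218 - 11 i \sqrt{11} \approx 218.0 - 36.483 i$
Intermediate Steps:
$R{\left(u \right)} = u^{\frac{3}{2}}$
$n{\left(a \right)} = 2$ ($n{\left(a \right)} = 1 + 1 = 2$)
$B{\left(z,h \right)} = z + 5 h$
$I{\left(F,q \right)} = 5 + F^{2} + 5 F$ ($I{\left(F,q \right)} = F F + \left(5 + 5 F\right) = F^{2} + \left(5 + 5 F\right) = 5 + F^{2} + 5 F$)
$I{\left(8,-2 \right)} n{\left(-3 \right)} - - R{\left(-11 \right)} = \left(5 + 8^{2} + 5 \cdot 8\right) 2 - - \left(-11\right)^{\frac{3}{2}} = \left(5 + 64 + 40\right) 2 - - \left(-11\right) i \sqrt{11} = 109 \cdot 2 - 11 i \sqrt{11} = 218 - 11 i \sqrt{11}$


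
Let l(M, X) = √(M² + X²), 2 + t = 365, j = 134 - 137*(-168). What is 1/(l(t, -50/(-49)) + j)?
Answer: 55583150/1286433542631 - 49*√316379869/1286433542631 ≈ 4.2530e-5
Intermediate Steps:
j = 23150 (j = 134 + 23016 = 23150)
t = 363 (t = -2 + 365 = 363)
1/(l(t, -50/(-49)) + j) = 1/(√(363² + (-50/(-49))²) + 23150) = 1/(√(131769 + (-50*(-1/49))²) + 23150) = 1/(√(131769 + (50/49)²) + 23150) = 1/(√(131769 + 2500/2401) + 23150) = 1/(√(316379869/2401) + 23150) = 1/(√316379869/49 + 23150) = 1/(23150 + √316379869/49)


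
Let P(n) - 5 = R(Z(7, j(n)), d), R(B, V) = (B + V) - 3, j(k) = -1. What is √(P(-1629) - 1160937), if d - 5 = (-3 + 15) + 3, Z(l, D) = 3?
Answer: 148*I*√53 ≈ 1077.5*I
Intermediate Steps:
d = 20 (d = 5 + ((-3 + 15) + 3) = 5 + (12 + 3) = 5 + 15 = 20)
R(B, V) = -3 + B + V
P(n) = 25 (P(n) = 5 + (-3 + 3 + 20) = 5 + 20 = 25)
√(P(-1629) - 1160937) = √(25 - 1160937) = √(-1160912) = 148*I*√53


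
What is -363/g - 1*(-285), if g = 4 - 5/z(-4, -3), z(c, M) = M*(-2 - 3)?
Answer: 186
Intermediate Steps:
z(c, M) = -5*M (z(c, M) = M*(-5) = -5*M)
g = 11/3 (g = 4 - 5/(-5*(-3)) = 4 - 5/15 = 4 + (1/15)*(-5) = 4 - 1/3 = 11/3 ≈ 3.6667)
-363/g - 1*(-285) = -363/11/3 - 1*(-285) = -363*3/11 + 285 = -99 + 285 = 186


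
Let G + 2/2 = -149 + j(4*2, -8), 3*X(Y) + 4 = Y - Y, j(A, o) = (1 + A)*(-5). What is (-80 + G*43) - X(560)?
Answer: -25391/3 ≈ -8463.7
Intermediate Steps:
j(A, o) = -5 - 5*A
X(Y) = -4/3 (X(Y) = -4/3 + (Y - Y)/3 = -4/3 + (⅓)*0 = -4/3 + 0 = -4/3)
G = -195 (G = -1 + (-149 + (-5 - 20*2)) = -1 + (-149 + (-5 - 5*8)) = -1 + (-149 + (-5 - 40)) = -1 + (-149 - 45) = -1 - 194 = -195)
(-80 + G*43) - X(560) = (-80 - 195*43) - 1*(-4/3) = (-80 - 8385) + 4/3 = -8465 + 4/3 = -25391/3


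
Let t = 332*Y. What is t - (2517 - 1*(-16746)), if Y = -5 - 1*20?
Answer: -27563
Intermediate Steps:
Y = -25 (Y = -5 - 20 = -25)
t = -8300 (t = 332*(-25) = -8300)
t - (2517 - 1*(-16746)) = -8300 - (2517 - 1*(-16746)) = -8300 - (2517 + 16746) = -8300 - 1*19263 = -8300 - 19263 = -27563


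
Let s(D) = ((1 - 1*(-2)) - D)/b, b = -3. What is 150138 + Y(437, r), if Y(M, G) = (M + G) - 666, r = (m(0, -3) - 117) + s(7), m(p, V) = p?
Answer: 449380/3 ≈ 1.4979e+5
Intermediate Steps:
s(D) = -1 + D/3 (s(D) = ((1 - 1*(-2)) - D)/(-3) = ((1 + 2) - D)*(-⅓) = (3 - D)*(-⅓) = -1 + D/3)
r = -347/3 (r = (0 - 117) + (-1 + (⅓)*7) = -117 + (-1 + 7/3) = -117 + 4/3 = -347/3 ≈ -115.67)
Y(M, G) = -666 + G + M (Y(M, G) = (G + M) - 666 = -666 + G + M)
150138 + Y(437, r) = 150138 + (-666 - 347/3 + 437) = 150138 - 1034/3 = 449380/3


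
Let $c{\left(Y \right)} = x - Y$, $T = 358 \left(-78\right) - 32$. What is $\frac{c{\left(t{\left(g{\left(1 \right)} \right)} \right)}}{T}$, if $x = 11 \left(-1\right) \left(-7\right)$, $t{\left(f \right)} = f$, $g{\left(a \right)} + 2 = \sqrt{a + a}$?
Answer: $- \frac{79}{27956} + \frac{\sqrt{2}}{27956} \approx -0.0027753$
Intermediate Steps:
$g{\left(a \right)} = -2 + \sqrt{2} \sqrt{a}$ ($g{\left(a \right)} = -2 + \sqrt{a + a} = -2 + \sqrt{2 a} = -2 + \sqrt{2} \sqrt{a}$)
$x = 77$ ($x = \left(-11\right) \left(-7\right) = 77$)
$T = -27956$ ($T = -27924 - 32 = -27956$)
$c{\left(Y \right)} = 77 - Y$
$\frac{c{\left(t{\left(g{\left(1 \right)} \right)} \right)}}{T} = \frac{77 - \left(-2 + \sqrt{2} \sqrt{1}\right)}{-27956} = \left(77 - \left(-2 + \sqrt{2} \cdot 1\right)\right) \left(- \frac{1}{27956}\right) = \left(77 - \left(-2 + \sqrt{2}\right)\right) \left(- \frac{1}{27956}\right) = \left(77 + \left(2 - \sqrt{2}\right)\right) \left(- \frac{1}{27956}\right) = \left(79 - \sqrt{2}\right) \left(- \frac{1}{27956}\right) = - \frac{79}{27956} + \frac{\sqrt{2}}{27956}$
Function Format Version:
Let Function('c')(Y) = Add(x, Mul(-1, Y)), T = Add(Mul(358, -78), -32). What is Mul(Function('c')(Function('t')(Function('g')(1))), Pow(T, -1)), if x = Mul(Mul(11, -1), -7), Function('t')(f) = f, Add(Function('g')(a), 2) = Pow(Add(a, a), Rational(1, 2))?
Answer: Add(Rational(-79, 27956), Mul(Rational(1, 27956), Pow(2, Rational(1, 2)))) ≈ -0.0027753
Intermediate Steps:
Function('g')(a) = Add(-2, Mul(Pow(2, Rational(1, 2)), Pow(a, Rational(1, 2)))) (Function('g')(a) = Add(-2, Pow(Add(a, a), Rational(1, 2))) = Add(-2, Pow(Mul(2, a), Rational(1, 2))) = Add(-2, Mul(Pow(2, Rational(1, 2)), Pow(a, Rational(1, 2)))))
x = 77 (x = Mul(-11, -7) = 77)
T = -27956 (T = Add(-27924, -32) = -27956)
Function('c')(Y) = Add(77, Mul(-1, Y))
Mul(Function('c')(Function('t')(Function('g')(1))), Pow(T, -1)) = Mul(Add(77, Mul(-1, Add(-2, Mul(Pow(2, Rational(1, 2)), Pow(1, Rational(1, 2)))))), Pow(-27956, -1)) = Mul(Add(77, Mul(-1, Add(-2, Mul(Pow(2, Rational(1, 2)), 1)))), Rational(-1, 27956)) = Mul(Add(77, Mul(-1, Add(-2, Pow(2, Rational(1, 2))))), Rational(-1, 27956)) = Mul(Add(77, Add(2, Mul(-1, Pow(2, Rational(1, 2))))), Rational(-1, 27956)) = Mul(Add(79, Mul(-1, Pow(2, Rational(1, 2)))), Rational(-1, 27956)) = Add(Rational(-79, 27956), Mul(Rational(1, 27956), Pow(2, Rational(1, 2))))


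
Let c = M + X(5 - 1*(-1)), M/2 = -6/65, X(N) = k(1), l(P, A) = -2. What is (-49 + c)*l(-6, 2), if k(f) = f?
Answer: 6264/65 ≈ 96.369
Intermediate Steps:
X(N) = 1
M = -12/65 (M = 2*(-6/65) = -12/65 ≈ -0.18462)
c = 53/65 (c = -12/65 + 1 = 53/65 ≈ 0.81538)
(-49 + c)*l(-6, 2) = (-49 + 53/65)*(-2) = -3132/65*(-2) = 6264/65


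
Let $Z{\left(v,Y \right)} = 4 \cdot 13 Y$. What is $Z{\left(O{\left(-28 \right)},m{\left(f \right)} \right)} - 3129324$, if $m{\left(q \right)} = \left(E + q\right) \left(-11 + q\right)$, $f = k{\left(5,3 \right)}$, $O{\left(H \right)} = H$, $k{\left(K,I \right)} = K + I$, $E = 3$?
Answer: $-3131040$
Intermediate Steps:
$k{\left(K,I \right)} = I + K$
$f = 8$ ($f = 3 + 5 = 8$)
$m{\left(q \right)} = \left(-11 + q\right) \left(3 + q\right)$ ($m{\left(q \right)} = \left(3 + q\right) \left(-11 + q\right) = \left(-11 + q\right) \left(3 + q\right)$)
$Z{\left(v,Y \right)} = 52 Y$
$Z{\left(O{\left(-28 \right)},m{\left(f \right)} \right)} - 3129324 = 52 \left(-33 + 8^{2} - 64\right) - 3129324 = 52 \left(-33 + 64 - 64\right) - 3129324 = 52 \left(-33\right) - 3129324 = -1716 - 3129324 = -3131040$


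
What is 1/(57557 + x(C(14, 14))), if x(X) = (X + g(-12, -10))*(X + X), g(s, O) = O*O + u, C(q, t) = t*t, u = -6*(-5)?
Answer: 1/185349 ≈ 5.3952e-6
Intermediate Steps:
u = 30
C(q, t) = t²
g(s, O) = 30 + O² (g(s, O) = O*O + 30 = O² + 30 = 30 + O²)
x(X) = 2*X*(130 + X) (x(X) = (X + (30 + (-10)²))*(X + X) = (X + (30 + 100))*(2*X) = (X + 130)*(2*X) = (130 + X)*(2*X) = 2*X*(130 + X))
1/(57557 + x(C(14, 14))) = 1/(57557 + 2*14²*(130 + 14²)) = 1/(57557 + 2*196*(130 + 196)) = 1/(57557 + 2*196*326) = 1/(57557 + 127792) = 1/185349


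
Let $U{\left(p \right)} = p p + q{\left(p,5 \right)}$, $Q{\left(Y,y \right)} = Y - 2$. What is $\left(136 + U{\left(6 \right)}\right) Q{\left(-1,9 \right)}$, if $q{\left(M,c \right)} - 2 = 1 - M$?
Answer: $-507$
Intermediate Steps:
$q{\left(M,c \right)} = 3 - M$ ($q{\left(M,c \right)} = 2 - \left(-1 + M\right) = 3 - M$)
$Q{\left(Y,y \right)} = -2 + Y$ ($Q{\left(Y,y \right)} = Y - 2 = -2 + Y$)
$U{\left(p \right)} = 3 + p^{2} - p$ ($U{\left(p \right)} = p p - \left(-3 + p\right) = p^{2} - \left(-3 + p\right) = 3 + p^{2} - p$)
$\left(136 + U{\left(6 \right)}\right) Q{\left(-1,9 \right)} = \left(136 + \left(3 + 6^{2} - 6\right)\right) \left(-2 - 1\right) = \left(136 + \left(3 + 36 - 6\right)\right) \left(-3\right) = \left(136 + 33\right) \left(-3\right) = 169 \left(-3\right) = -507$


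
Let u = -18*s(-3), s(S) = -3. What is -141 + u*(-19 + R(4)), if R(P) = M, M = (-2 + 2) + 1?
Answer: -1113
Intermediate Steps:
M = 1 (M = 0 + 1 = 1)
R(P) = 1
u = 54 (u = -18*(-3) = 54)
-141 + u*(-19 + R(4)) = -141 + 54*(-19 + 1) = -141 + 54*(-18) = -141 - 972 = -1113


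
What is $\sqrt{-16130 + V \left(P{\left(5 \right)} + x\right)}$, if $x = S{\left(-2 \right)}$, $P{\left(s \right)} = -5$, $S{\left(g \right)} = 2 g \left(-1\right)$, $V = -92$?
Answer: $27 i \sqrt{22} \approx 126.64 i$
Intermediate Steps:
$S{\left(g \right)} = - 2 g$
$x = 4$ ($x = \left(-2\right) \left(-2\right) = 4$)
$\sqrt{-16130 + V \left(P{\left(5 \right)} + x\right)} = \sqrt{-16130 - 92 \left(-5 + 4\right)} = \sqrt{-16130 - -92} = \sqrt{-16130 + 92} = \sqrt{-16038} = 27 i \sqrt{22}$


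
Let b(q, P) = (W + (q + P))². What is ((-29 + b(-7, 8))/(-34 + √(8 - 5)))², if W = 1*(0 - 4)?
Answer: 400/(34 - √3)² ≈ 0.38416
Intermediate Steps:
W = -4 (W = 1*(-4) = -4)
b(q, P) = (-4 + P + q)² (b(q, P) = (-4 + (q + P))² = (-4 + (P + q))² = (-4 + P + q)²)
((-29 + b(-7, 8))/(-34 + √(8 - 5)))² = ((-29 + (-4 + 8 - 7)²)/(-34 + √(8 - 5)))² = ((-29 + (-3)²)/(-34 + √3))² = ((-29 + 9)/(-34 + √3))² = (-20/(-34 + √3))² = 400/(-34 + √3)²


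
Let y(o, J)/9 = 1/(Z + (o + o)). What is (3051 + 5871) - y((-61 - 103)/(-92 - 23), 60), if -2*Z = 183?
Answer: 181912728/20389 ≈ 8922.1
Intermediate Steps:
Z = -183/2 (Z = -½*183 = -183/2 ≈ -91.500)
y(o, J) = 9/(-183/2 + 2*o) (y(o, J) = 9/(-183/2 + (o + o)) = 9/(-183/2 + 2*o))
(3051 + 5871) - y((-61 - 103)/(-92 - 23), 60) = (3051 + 5871) - 18/(-183 + 4*((-61 - 103)/(-92 - 23))) = 8922 - 18/(-183 + 4*(-164/(-115))) = 8922 - 18/(-183 + 4*(-164*(-1/115))) = 8922 - 18/(-183 + 4*(164/115)) = 8922 - 18/(-183 + 656/115) = 8922 - 18/(-20389/115) = 8922 - 18*(-115)/20389 = 8922 - 1*(-2070/20389) = 8922 + 2070/20389 = 181912728/20389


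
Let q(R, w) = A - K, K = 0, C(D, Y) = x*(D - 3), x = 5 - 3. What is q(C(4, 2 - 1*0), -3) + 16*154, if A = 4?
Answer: 2468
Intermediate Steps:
x = 2
C(D, Y) = -6 + 2*D (C(D, Y) = 2*(D - 3) = 2*(-3 + D) = -6 + 2*D)
q(R, w) = 4 (q(R, w) = 4 - 1*0 = 4 + 0 = 4)
q(C(4, 2 - 1*0), -3) + 16*154 = 4 + 16*154 = 4 + 2464 = 2468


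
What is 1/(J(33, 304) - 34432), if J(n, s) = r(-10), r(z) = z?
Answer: -1/34442 ≈ -2.9034e-5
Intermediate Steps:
J(n, s) = -10
1/(J(33, 304) - 34432) = 1/(-10 - 34432) = 1/(-34442) = -1/34442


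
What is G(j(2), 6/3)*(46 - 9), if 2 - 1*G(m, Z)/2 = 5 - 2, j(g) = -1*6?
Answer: -74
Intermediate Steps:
j(g) = -6
G(m, Z) = -2 (G(m, Z) = 4 - 2*(5 - 2) = 4 - 2*3 = 4 - 6 = -2)
G(j(2), 6/3)*(46 - 9) = -2*(46 - 9) = -2*37 = -74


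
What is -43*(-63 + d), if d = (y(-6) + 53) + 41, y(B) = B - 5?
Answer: -860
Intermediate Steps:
y(B) = -5 + B
d = 83 (d = ((-5 - 6) + 53) + 41 = (-11 + 53) + 41 = 42 + 41 = 83)
-43*(-63 + d) = -43*(-63 + 83) = -43*20 = -860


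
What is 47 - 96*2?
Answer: -145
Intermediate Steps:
47 - 96*2 = 47 - 192 = -145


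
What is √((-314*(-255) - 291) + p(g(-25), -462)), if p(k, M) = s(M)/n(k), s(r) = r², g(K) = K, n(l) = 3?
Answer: √150927 ≈ 388.49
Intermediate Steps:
p(k, M) = M²/3
√((-314*(-255) - 291) + p(g(-25), -462)) = √((-314*(-255) - 291) + (⅓)*(-462)²) = √((80070 - 291) + (⅓)*213444) = √(79779 + 71148) = √150927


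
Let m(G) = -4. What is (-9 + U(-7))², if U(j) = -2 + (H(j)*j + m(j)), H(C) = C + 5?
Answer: 1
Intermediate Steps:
H(C) = 5 + C
U(j) = -6 + j*(5 + j) (U(j) = -2 + ((5 + j)*j - 4) = -2 + (j*(5 + j) - 4) = -2 + (-4 + j*(5 + j)) = -6 + j*(5 + j))
(-9 + U(-7))² = (-9 + (-6 - 7*(5 - 7)))² = (-9 + (-6 - 7*(-2)))² = (-9 + (-6 + 14))² = (-9 + 8)² = (-1)² = 1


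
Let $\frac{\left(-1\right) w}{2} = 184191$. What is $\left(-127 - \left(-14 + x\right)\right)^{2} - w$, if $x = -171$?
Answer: $371746$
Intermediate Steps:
$w = -368382$ ($w = \left(-2\right) 184191 = -368382$)
$\left(-127 - \left(-14 + x\right)\right)^{2} - w = \left(-127 + \left(14 - -171\right)\right)^{2} - -368382 = \left(-127 + \left(14 + 171\right)\right)^{2} + 368382 = \left(-127 + 185\right)^{2} + 368382 = 58^{2} + 368382 = 3364 + 368382 = 371746$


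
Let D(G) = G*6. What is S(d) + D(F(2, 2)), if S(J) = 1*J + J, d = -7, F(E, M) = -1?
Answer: -20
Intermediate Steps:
D(G) = 6*G
S(J) = 2*J (S(J) = J + J = 2*J)
S(d) + D(F(2, 2)) = 2*(-7) + 6*(-1) = -14 - 6 = -20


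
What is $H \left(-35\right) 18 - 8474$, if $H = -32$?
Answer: $11686$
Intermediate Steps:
$H \left(-35\right) 18 - 8474 = \left(-32\right) \left(-35\right) 18 - 8474 = 1120 \cdot 18 - 8474 = 20160 - 8474 = 11686$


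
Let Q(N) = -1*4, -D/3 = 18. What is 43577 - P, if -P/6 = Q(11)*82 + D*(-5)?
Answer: 43229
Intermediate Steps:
D = -54 (D = -3*18 = -54)
Q(N) = -4
P = 348 (P = -6*(-4*82 - 54*(-5)) = -6*(-328 + 270) = -6*(-58) = 348)
43577 - P = 43577 - 1*348 = 43577 - 348 = 43229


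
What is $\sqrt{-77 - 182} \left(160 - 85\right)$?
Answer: $75 i \sqrt{259} \approx 1207.0 i$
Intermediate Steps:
$\sqrt{-77 - 182} \left(160 - 85\right) = \sqrt{-259} \cdot 75 = i \sqrt{259} \cdot 75 = 75 i \sqrt{259}$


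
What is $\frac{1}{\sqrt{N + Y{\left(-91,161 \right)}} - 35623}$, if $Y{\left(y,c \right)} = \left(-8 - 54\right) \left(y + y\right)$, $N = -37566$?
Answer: $- \frac{35623}{1269024411} - \frac{i \sqrt{26282}}{1269024411} \approx -2.8071 \cdot 10^{-5} - 1.2775 \cdot 10^{-7} i$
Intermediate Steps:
$Y{\left(y,c \right)} = - 124 y$ ($Y{\left(y,c \right)} = - 62 \cdot 2 y = - 124 y$)
$\frac{1}{\sqrt{N + Y{\left(-91,161 \right)}} - 35623} = \frac{1}{\sqrt{-37566 - -11284} - 35623} = \frac{1}{\sqrt{-37566 + 11284} - 35623} = \frac{1}{\sqrt{-26282} - 35623} = \frac{1}{i \sqrt{26282} - 35623} = \frac{1}{-35623 + i \sqrt{26282}}$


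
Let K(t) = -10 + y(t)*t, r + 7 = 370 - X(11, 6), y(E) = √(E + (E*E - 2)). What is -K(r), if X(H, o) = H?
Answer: 10 - 3168*√1534 ≈ -1.2407e+5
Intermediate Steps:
y(E) = √(-2 + E + E²) (y(E) = √(E + (E² - 2)) = √(E + (-2 + E²)) = √(-2 + E + E²))
r = 352 (r = -7 + (370 - 1*11) = -7 + (370 - 11) = -7 + 359 = 352)
K(t) = -10 + t*√(-2 + t + t²) (K(t) = -10 + √(-2 + t + t²)*t = -10 + t*√(-2 + t + t²))
-K(r) = -(-10 + 352*√(-2 + 352 + 352²)) = -(-10 + 352*√(-2 + 352 + 123904)) = -(-10 + 352*√124254) = -(-10 + 352*(9*√1534)) = -(-10 + 3168*√1534) = 10 - 3168*√1534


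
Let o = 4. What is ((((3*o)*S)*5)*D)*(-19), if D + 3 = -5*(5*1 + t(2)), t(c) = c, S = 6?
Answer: 259920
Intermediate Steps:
D = -38 (D = -3 - 5*(5*1 + 2) = -3 - 5*(5 + 2) = -3 - 5*7 = -3 - 35 = -38)
((((3*o)*S)*5)*D)*(-19) = ((((3*4)*6)*5)*(-38))*(-19) = (((12*6)*5)*(-38))*(-19) = ((72*5)*(-38))*(-19) = (360*(-38))*(-19) = -13680*(-19) = 259920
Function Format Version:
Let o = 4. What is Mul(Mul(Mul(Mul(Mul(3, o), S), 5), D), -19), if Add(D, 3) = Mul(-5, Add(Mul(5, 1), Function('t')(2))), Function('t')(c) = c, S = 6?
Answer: 259920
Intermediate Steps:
D = -38 (D = Add(-3, Mul(-5, Add(Mul(5, 1), 2))) = Add(-3, Mul(-5, Add(5, 2))) = Add(-3, Mul(-5, 7)) = Add(-3, -35) = -38)
Mul(Mul(Mul(Mul(Mul(3, o), S), 5), D), -19) = Mul(Mul(Mul(Mul(Mul(3, 4), 6), 5), -38), -19) = Mul(Mul(Mul(Mul(12, 6), 5), -38), -19) = Mul(Mul(Mul(72, 5), -38), -19) = Mul(Mul(360, -38), -19) = Mul(-13680, -19) = 259920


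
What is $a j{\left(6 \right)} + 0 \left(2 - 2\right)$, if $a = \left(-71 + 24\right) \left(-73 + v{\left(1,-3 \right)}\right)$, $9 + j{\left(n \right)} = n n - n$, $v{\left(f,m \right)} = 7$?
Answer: $65142$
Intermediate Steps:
$j{\left(n \right)} = -9 + n^{2} - n$ ($j{\left(n \right)} = -9 - \left(n - n n\right) = -9 + \left(n^{2} - n\right) = -9 + n^{2} - n$)
$a = 3102$ ($a = \left(-71 + 24\right) \left(-73 + 7\right) = \left(-47\right) \left(-66\right) = 3102$)
$a j{\left(6 \right)} + 0 \left(2 - 2\right) = 3102 \left(-9 + 6^{2} - 6\right) + 0 \left(2 - 2\right) = 3102 \left(-9 + 36 - 6\right) + 0 \cdot 0 = 3102 \cdot 21 + 0 = 65142 + 0 = 65142$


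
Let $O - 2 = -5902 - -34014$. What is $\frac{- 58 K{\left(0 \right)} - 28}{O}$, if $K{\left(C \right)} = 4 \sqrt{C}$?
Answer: $- \frac{14}{14057} \approx -0.00099595$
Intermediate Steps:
$O = 28114$ ($O = 2 - -28112 = 2 + \left(-5902 + 34014\right) = 2 + 28112 = 28114$)
$\frac{- 58 K{\left(0 \right)} - 28}{O} = \frac{- 58 \cdot 4 \sqrt{0} - 28}{28114} = \left(- 58 \cdot 4 \cdot 0 - 28\right) \frac{1}{28114} = \left(\left(-58\right) 0 - 28\right) \frac{1}{28114} = \left(0 - 28\right) \frac{1}{28114} = \left(-28\right) \frac{1}{28114} = - \frac{14}{14057}$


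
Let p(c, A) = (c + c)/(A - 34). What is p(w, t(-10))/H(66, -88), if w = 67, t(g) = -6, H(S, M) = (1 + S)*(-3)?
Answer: 1/60 ≈ 0.016667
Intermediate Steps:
H(S, M) = -3 - 3*S
p(c, A) = 2*c/(-34 + A) (p(c, A) = (2*c)/(-34 + A) = 2*c/(-34 + A))
p(w, t(-10))/H(66, -88) = (2*67/(-34 - 6))/(-3 - 3*66) = (2*67/(-40))/(-3 - 198) = (2*67*(-1/40))/(-201) = -67/20*(-1/201) = 1/60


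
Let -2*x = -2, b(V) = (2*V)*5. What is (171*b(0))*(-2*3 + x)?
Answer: 0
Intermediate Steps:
b(V) = 10*V
x = 1 (x = -1/2*(-2) = 1)
(171*b(0))*(-2*3 + x) = (171*(10*0))*(-2*3 + 1) = (171*0)*(-6 + 1) = 0*(-5) = 0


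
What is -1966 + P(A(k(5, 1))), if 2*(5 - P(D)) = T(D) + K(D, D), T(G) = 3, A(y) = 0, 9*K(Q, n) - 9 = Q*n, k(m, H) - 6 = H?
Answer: -1963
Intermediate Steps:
k(m, H) = 6 + H
K(Q, n) = 1 + Q*n/9 (K(Q, n) = 1 + (Q*n)/9 = 1 + Q*n/9)
P(D) = 3 - D²/18 (P(D) = 5 - (3 + (1 + D*D/9))/2 = 5 - (3 + (1 + D²/9))/2 = 5 - (4 + D²/9)/2 = 5 + (-2 - D²/18) = 3 - D²/18)
-1966 + P(A(k(5, 1))) = -1966 + (3 - 1/18*0²) = -1966 + (3 - 1/18*0) = -1966 + (3 + 0) = -1966 + 3 = -1963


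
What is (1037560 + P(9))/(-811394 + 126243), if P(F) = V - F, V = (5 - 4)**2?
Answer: -1037552/685151 ≈ -1.5143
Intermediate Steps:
V = 1 (V = 1**2 = 1)
P(F) = 1 - F
(1037560 + P(9))/(-811394 + 126243) = (1037560 + (1 - 1*9))/(-811394 + 126243) = (1037560 + (1 - 9))/(-685151) = (1037560 - 8)*(-1/685151) = 1037552*(-1/685151) = -1037552/685151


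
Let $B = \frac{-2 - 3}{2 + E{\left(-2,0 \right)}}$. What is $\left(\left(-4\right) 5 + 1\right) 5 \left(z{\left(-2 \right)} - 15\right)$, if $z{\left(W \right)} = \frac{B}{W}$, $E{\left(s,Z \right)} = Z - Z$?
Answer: $\frac{5225}{4} \approx 1306.3$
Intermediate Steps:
$E{\left(s,Z \right)} = 0$
$B = - \frac{5}{2}$ ($B = \frac{-2 - 3}{2 + 0} = - \frac{5}{2} \approx -2.5$)
$z{\left(W \right)} = - \frac{5}{2 W}$
$\left(\left(-4\right) 5 + 1\right) 5 \left(z{\left(-2 \right)} - 15\right) = \left(\left(-4\right) 5 + 1\right) 5 \left(- \frac{5}{2 \left(-2\right)} - 15\right) = \left(-20 + 1\right) 5 \left(\left(- \frac{5}{2}\right) \left(- \frac{1}{2}\right) - 15\right) = \left(-19\right) 5 \left(\frac{5}{4} - 15\right) = \left(-95\right) \left(- \frac{55}{4}\right) = \frac{5225}{4}$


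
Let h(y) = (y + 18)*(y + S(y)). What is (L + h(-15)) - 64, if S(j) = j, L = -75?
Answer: -229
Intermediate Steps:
h(y) = 2*y*(18 + y) (h(y) = (y + 18)*(y + y) = (18 + y)*(2*y) = 2*y*(18 + y))
(L + h(-15)) - 64 = (-75 + 2*(-15)*(18 - 15)) - 64 = (-75 + 2*(-15)*3) - 64 = (-75 - 90) - 64 = -165 - 64 = -229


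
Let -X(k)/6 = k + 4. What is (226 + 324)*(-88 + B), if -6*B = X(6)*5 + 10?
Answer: -65450/3 ≈ -21817.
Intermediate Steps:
X(k) = -24 - 6*k (X(k) = -6*(k + 4) = -6*(4 + k) = -24 - 6*k)
B = 145/3 (B = -((-24 - 6*6)*5 + 10)/6 = -((-24 - 36)*5 + 10)/6 = -(-60*5 + 10)/6 = -(-300 + 10)/6 = -1/6*(-290) = 145/3 ≈ 48.333)
(226 + 324)*(-88 + B) = (226 + 324)*(-88 + 145/3) = 550*(-119/3) = -65450/3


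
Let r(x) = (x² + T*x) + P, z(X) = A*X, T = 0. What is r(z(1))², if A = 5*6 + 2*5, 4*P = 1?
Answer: 40972801/16 ≈ 2.5608e+6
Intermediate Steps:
P = ¼ (P = (¼)*1 = ¼ ≈ 0.25000)
A = 40 (A = 30 + 10 = 40)
z(X) = 40*X
r(x) = ¼ + x² (r(x) = (x² + 0*x) + ¼ = (x² + 0) + ¼ = x² + ¼ = ¼ + x²)
r(z(1))² = (¼ + (40*1)²)² = (¼ + 40²)² = (¼ + 1600)² = (6401/4)² = 40972801/16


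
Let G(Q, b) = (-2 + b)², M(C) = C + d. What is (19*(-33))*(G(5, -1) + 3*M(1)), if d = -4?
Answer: 0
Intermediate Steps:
M(C) = -4 + C (M(C) = C - 4 = -4 + C)
(19*(-33))*(G(5, -1) + 3*M(1)) = (19*(-33))*((-2 - 1)² + 3*(-4 + 1)) = -627*((-3)² + 3*(-3)) = -627*(9 - 9) = -627*0 = 0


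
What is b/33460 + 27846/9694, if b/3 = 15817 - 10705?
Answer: 135049293/40545155 ≈ 3.3308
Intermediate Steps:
b = 15336 (b = 3*(15817 - 10705) = 3*5112 = 15336)
b/33460 + 27846/9694 = 15336/33460 + 27846/9694 = 15336*(1/33460) + 27846*(1/9694) = 3834/8365 + 13923/4847 = 135049293/40545155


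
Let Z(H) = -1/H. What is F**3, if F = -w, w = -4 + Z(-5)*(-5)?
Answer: 125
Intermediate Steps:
w = -5 (w = -4 - 1/(-5)*(-5) = -4 - 1*(-1/5)*(-5) = -4 + (1/5)*(-5) = -4 - 1 = -5)
F = 5 (F = -1*(-5) = 5)
F**3 = 5**3 = 125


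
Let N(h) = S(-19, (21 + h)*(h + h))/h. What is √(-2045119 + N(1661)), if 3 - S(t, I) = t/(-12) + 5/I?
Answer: I*√170826933431549418/289014 ≈ 1430.1*I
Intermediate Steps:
S(t, I) = 3 - 5/I + t/12 (S(t, I) = 3 - (t/(-12) + 5/I) = 3 - (t*(-1/12) + 5/I) = 3 - (-t/12 + 5/I) = 3 - (5/I - t/12) = 3 + (-5/I + t/12) = 3 - 5/I + t/12)
N(h) = (17/12 - 5/(2*h*(21 + h)))/h (N(h) = (3 - 5*1/((21 + h)*(h + h)) + (1/12)*(-19))/h = (3 - 5*1/(2*h*(21 + h)) - 19/12)/h = (3 - 5/(2*h*(21 + h)) - 19/12)/h = (17/12 - 5/(2*h*(21 + h)))/h)
√(-2045119 + N(1661)) = √(-2045119 + (1/12)*(-30 + 17*1661*(21 + 1661))/(1661²*(21 + 1661))) = √(-2045119 + (1/12)*(1/2758921)*(-30 + 17*1661*1682)/1682) = √(-2045119 + (1/12)*(1/2758921)*(1/1682)*(-30 + 47494634)) = √(-2045119 + (1/12)*(1/2758921)*(1/1682)*47494604) = √(-2045119 + 11873651/13921515366) = √(-28471155571924903/13921515366) = I*√170826933431549418/289014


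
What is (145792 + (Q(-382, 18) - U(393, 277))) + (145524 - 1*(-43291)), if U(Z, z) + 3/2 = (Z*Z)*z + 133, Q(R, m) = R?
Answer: -84896559/2 ≈ -4.2448e+7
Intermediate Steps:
U(Z, z) = 263/2 + z*Z² (U(Z, z) = -3/2 + ((Z*Z)*z + 133) = -3/2 + (Z²*z + 133) = -3/2 + (z*Z² + 133) = -3/2 + (133 + z*Z²) = 263/2 + z*Z²)
(145792 + (Q(-382, 18) - U(393, 277))) + (145524 - 1*(-43291)) = (145792 + (-382 - (263/2 + 277*393²))) + (145524 - 1*(-43291)) = (145792 + (-382 - (263/2 + 277*154449))) + (145524 + 43291) = (145792 + (-382 - (263/2 + 42782373))) + 188815 = (145792 + (-382 - 1*85565009/2)) + 188815 = (145792 + (-382 - 85565009/2)) + 188815 = (145792 - 85565773/2) + 188815 = -85274189/2 + 188815 = -84896559/2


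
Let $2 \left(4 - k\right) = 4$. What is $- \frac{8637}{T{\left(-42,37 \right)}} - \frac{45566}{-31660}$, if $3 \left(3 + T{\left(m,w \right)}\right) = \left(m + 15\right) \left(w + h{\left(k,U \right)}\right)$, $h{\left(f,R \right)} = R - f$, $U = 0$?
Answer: $\frac{11997392}{419495} \approx 28.6$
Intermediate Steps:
$k = 2$ ($k = 4 - 2 = 2$)
$T{\left(m,w \right)} = -3 + \frac{\left(-2 + w\right) \left(15 + m\right)}{3}$ ($T{\left(m,w \right)} = -3 + \frac{\left(m + 15\right) \left(w + \left(0 - 2\right)\right)}{3} = -3 + \frac{\left(15 + m\right) \left(w + \left(0 - 2\right)\right)}{3} = -3 + \frac{\left(15 + m\right) \left(w - 2\right)}{3} = -3 + \frac{\left(15 + m\right) \left(-2 + w\right)}{3} = -3 + \frac{\left(-2 + w\right) \left(15 + m\right)}{3}$)
$- \frac{8637}{T{\left(-42,37 \right)}} - \frac{45566}{-31660} = - \frac{8637}{-13 + 5 \cdot 37 - -28 + \frac{1}{3} \left(-42\right) 37} - \frac{45566}{-31660} = - \frac{8637}{-13 + 185 + 28 - 518} - - \frac{22783}{15830} = - \frac{8637}{-318} + \frac{22783}{15830} = \left(-8637\right) \left(- \frac{1}{318}\right) + \frac{22783}{15830} = \frac{2879}{106} + \frac{22783}{15830} = \frac{11997392}{419495}$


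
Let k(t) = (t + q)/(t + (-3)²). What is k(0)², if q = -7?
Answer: 49/81 ≈ 0.60494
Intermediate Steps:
k(t) = (-7 + t)/(9 + t) (k(t) = (t - 7)/(t + (-3)²) = (-7 + t)/(t + 9) = (-7 + t)/(9 + t))
k(0)² = ((-7 + 0)/(9 + 0))² = (-7/9)² = 49/81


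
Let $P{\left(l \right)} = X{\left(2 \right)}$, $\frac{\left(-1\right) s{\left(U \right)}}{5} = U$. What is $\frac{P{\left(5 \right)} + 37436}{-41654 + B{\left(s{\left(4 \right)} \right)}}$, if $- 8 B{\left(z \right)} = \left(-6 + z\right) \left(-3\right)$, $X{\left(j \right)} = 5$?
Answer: $- \frac{149764}{166655} \approx -0.89865$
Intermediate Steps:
$s{\left(U \right)} = - 5 U$
$P{\left(l \right)} = 5$
$B{\left(z \right)} = - \frac{9}{4} + \frac{3 z}{8}$ ($B{\left(z \right)} = - \frac{\left(-6 + z\right) \left(-3\right)}{8} = - \frac{18 - 3 z}{8} = - \frac{9}{4} + \frac{3 z}{8}$)
$\frac{P{\left(5 \right)} + 37436}{-41654 + B{\left(s{\left(4 \right)} \right)}} = \frac{5 + 37436}{-41654 + \left(- \frac{9}{4} + \frac{3 \left(\left(-5\right) 4\right)}{8}\right)} = \frac{37441}{-41654 + \left(- \frac{9}{4} + \frac{3}{8} \left(-20\right)\right)} = \frac{37441}{-41654 - \frac{39}{4}} = \frac{37441}{- \frac{166655}{4}} = 37441 \left(- \frac{4}{166655}\right) = - \frac{149764}{166655}$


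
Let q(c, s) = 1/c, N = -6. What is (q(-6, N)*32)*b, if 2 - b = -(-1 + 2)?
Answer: -16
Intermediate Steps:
b = 3 (b = 2 - (-1)*(-1 + 2) = 2 - (-1) = 2 - 1*(-1) = 2 + 1 = 3)
(q(-6, N)*32)*b = (32/(-6))*3 = -⅙*32*3 = -16/3*3 = -16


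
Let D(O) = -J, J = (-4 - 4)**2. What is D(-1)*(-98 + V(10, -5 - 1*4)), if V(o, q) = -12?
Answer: 7040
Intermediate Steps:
J = 64 (J = (-8)**2 = 64)
D(O) = -64 (D(O) = -1*64 = -64)
D(-1)*(-98 + V(10, -5 - 1*4)) = -64*(-98 - 12) = -64*(-110) = 7040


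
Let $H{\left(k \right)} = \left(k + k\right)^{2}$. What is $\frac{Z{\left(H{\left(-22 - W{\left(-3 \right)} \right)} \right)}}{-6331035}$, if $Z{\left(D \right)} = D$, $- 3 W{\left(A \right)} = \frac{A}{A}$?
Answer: $- \frac{3380}{11395863} \approx -0.0002966$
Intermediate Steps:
$W{\left(A \right)} = - \frac{1}{3}$ ($W{\left(A \right)} = - \frac{A \frac{1}{A}}{3} = \left(- \frac{1}{3}\right) 1 = - \frac{1}{3}$)
$H{\left(k \right)} = 4 k^{2}$ ($H{\left(k \right)} = \left(2 k\right)^{2} = 4 k^{2}$)
$\frac{Z{\left(H{\left(-22 - W{\left(-3 \right)} \right)} \right)}}{-6331035} = \frac{4 \left(-22 - - \frac{1}{3}\right)^{2}}{-6331035} = 4 \left(-22 + \frac{1}{3}\right)^{2} \left(- \frac{1}{6331035}\right) = 4 \left(- \frac{65}{3}\right)^{2} \left(- \frac{1}{6331035}\right) = 4 \cdot \frac{4225}{9} \left(- \frac{1}{6331035}\right) = \frac{16900}{9} \left(- \frac{1}{6331035}\right) = - \frac{3380}{11395863}$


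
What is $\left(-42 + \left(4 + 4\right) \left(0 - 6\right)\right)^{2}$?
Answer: $8100$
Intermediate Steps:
$\left(-42 + \left(4 + 4\right) \left(0 - 6\right)\right)^{2} = \left(-42 + 8 \left(-6\right)\right)^{2} = \left(-42 - 48\right)^{2} = \left(-90\right)^{2} = 8100$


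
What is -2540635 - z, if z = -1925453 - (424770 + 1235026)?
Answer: 1044614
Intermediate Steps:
z = -3585249 (z = -1925453 - 1*1659796 = -1925453 - 1659796 = -3585249)
-2540635 - z = -2540635 - 1*(-3585249) = -2540635 + 3585249 = 1044614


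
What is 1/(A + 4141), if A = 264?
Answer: 1/4405 ≈ 0.00022701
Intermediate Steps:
1/(A + 4141) = 1/(264 + 4141) = 1/4405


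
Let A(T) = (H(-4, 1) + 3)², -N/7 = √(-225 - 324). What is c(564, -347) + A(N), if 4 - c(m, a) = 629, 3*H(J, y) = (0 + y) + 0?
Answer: -5525/9 ≈ -613.89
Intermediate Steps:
H(J, y) = y/3 (H(J, y) = ((0 + y) + 0)/3 = (y + 0)/3 = y/3)
c(m, a) = -625 (c(m, a) = 4 - 1*629 = 4 - 629 = -625)
N = -21*I*√61 (N = -7*√(-225 - 324) = -21*I*√61 ≈ -164.02*I)
A(T) = 100/9 (A(T) = ((⅓)*1 + 3)² = (⅓ + 3)² = (10/3)² = 100/9)
c(564, -347) + A(N) = -625 + 100/9 = -5525/9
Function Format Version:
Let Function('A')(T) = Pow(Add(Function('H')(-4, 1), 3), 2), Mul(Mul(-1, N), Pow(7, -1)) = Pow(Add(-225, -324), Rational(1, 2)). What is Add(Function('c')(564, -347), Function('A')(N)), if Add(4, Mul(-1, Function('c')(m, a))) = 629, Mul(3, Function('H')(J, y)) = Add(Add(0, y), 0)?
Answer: Rational(-5525, 9) ≈ -613.89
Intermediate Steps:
Function('H')(J, y) = Mul(Rational(1, 3), y) (Function('H')(J, y) = Mul(Rational(1, 3), Add(Add(0, y), 0)) = Mul(Rational(1, 3), Add(y, 0)) = Mul(Rational(1, 3), y))
Function('c')(m, a) = -625 (Function('c')(m, a) = Add(4, Mul(-1, 629)) = Add(4, -629) = -625)
N = Mul(-21, I, Pow(61, Rational(1, 2))) (N = Mul(-7, Pow(Add(-225, -324), Rational(1, 2))) = Mul(-7, Pow(-549, Rational(1, 2))) = Mul(-7, Mul(3, I, Pow(61, Rational(1, 2)))) = Mul(-21, I, Pow(61, Rational(1, 2))) ≈ Mul(-164.02, I))
Function('A')(T) = Rational(100, 9) (Function('A')(T) = Pow(Add(Mul(Rational(1, 3), 1), 3), 2) = Pow(Add(Rational(1, 3), 3), 2) = Pow(Rational(10, 3), 2) = Rational(100, 9))
Add(Function('c')(564, -347), Function('A')(N)) = Add(-625, Rational(100, 9)) = Rational(-5525, 9)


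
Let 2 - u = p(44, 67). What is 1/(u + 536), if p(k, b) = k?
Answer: 1/494 ≈ 0.0020243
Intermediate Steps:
u = -42 (u = 2 - 1*44 = 2 - 44 = -42)
1/(u + 536) = 1/(-42 + 536) = 1/494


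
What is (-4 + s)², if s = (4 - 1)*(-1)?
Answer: 49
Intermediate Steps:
s = -3 (s = 3*(-1) = -3)
(-4 + s)² = (-4 - 3)² = (-7)² = 49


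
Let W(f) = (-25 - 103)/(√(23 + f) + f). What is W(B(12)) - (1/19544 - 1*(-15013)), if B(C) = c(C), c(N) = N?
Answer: -32012153541/2130296 + 128*√35/109 ≈ -15020.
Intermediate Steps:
B(C) = C
W(f) = -128/(f + √(23 + f))
W(B(12)) - (1/19544 - 1*(-15013)) = -128/(12 + √(23 + 12)) - (1/19544 - 1*(-15013)) = -128/(12 + √35) - (1/19544 + 15013) = -128/(12 + √35) - 1*293414073/19544 = -128/(12 + √35) - 293414073/19544 = -293414073/19544 - 128/(12 + √35)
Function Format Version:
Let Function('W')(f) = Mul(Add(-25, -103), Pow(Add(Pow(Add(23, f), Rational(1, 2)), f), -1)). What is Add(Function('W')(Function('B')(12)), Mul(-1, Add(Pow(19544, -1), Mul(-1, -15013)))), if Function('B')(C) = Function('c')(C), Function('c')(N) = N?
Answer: Add(Rational(-32012153541, 2130296), Mul(Rational(128, 109), Pow(35, Rational(1, 2)))) ≈ -15020.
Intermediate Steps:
Function('B')(C) = C
Function('W')(f) = Mul(-128, Pow(Add(f, Pow(Add(23, f), Rational(1, 2))), -1))
Add(Function('W')(Function('B')(12)), Mul(-1, Add(Pow(19544, -1), Mul(-1, -15013)))) = Add(Mul(-128, Pow(Add(12, Pow(Add(23, 12), Rational(1, 2))), -1)), Mul(-1, Add(Pow(19544, -1), Mul(-1, -15013)))) = Add(Mul(-128, Pow(Add(12, Pow(35, Rational(1, 2))), -1)), Mul(-1, Add(Rational(1, 19544), 15013))) = Add(Mul(-128, Pow(Add(12, Pow(35, Rational(1, 2))), -1)), Mul(-1, Rational(293414073, 19544))) = Add(Mul(-128, Pow(Add(12, Pow(35, Rational(1, 2))), -1)), Rational(-293414073, 19544)) = Add(Rational(-293414073, 19544), Mul(-128, Pow(Add(12, Pow(35, Rational(1, 2))), -1)))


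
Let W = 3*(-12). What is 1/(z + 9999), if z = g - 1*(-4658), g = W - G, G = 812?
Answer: 1/13809 ≈ 7.2417e-5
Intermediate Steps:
W = -36
g = -848 (g = -36 - 1*812 = -36 - 812 = -848)
z = 3810 (z = -848 - 1*(-4658) = -848 + 4658 = 3810)
1/(z + 9999) = 1/(3810 + 9999) = 1/13809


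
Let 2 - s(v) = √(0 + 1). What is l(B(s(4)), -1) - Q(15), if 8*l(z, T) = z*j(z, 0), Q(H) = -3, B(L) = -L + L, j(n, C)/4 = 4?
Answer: 3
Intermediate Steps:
j(n, C) = 16 (j(n, C) = 4*4 = 16)
s(v) = 1 (s(v) = 2 - √(0 + 1) = 2 - √1 = 2 - 1*1 = 2 - 1 = 1)
B(L) = 0
l(z, T) = 2*z (l(z, T) = (z*16)/8 = (16*z)/8 = 2*z)
l(B(s(4)), -1) - Q(15) = 2*0 - 1*(-3) = 0 + 3 = 3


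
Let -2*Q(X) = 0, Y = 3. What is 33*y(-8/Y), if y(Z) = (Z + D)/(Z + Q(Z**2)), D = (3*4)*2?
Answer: -264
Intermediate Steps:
Q(X) = 0 (Q(X) = -1/2*0 = 0)
D = 24 (D = 12*2 = 24)
y(Z) = (24 + Z)/Z (y(Z) = (Z + 24)/(Z + 0) = (24 + Z)/Z)
33*y(-8/Y) = 33*((24 - 8/3)/((-8/3))) = 33*((24 - 8*1/3)/((-8*1/3))) = 33*((24 - 8/3)/(-8/3)) = 33*(-3/8*64/3) = 33*(-8) = -264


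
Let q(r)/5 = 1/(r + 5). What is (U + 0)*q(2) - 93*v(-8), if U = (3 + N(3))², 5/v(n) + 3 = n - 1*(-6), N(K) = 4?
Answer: 128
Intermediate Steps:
v(n) = 5/(3 + n) (v(n) = 5/(-3 + (n - 1*(-6))) = 5/(-3 + (n + 6)) = 5/(-3 + (6 + n)) = 5/(3 + n))
U = 49 (U = (3 + 4)² = 7² = 49)
q(r) = 5/(5 + r) (q(r) = 5/(r + 5) = 5/(5 + r))
(U + 0)*q(2) - 93*v(-8) = (49 + 0)*(5/(5 + 2)) - 465/(3 - 8) = 49*(5/7) - 465/(-5) = 49*(5*(⅐)) - 465*(-1)/5 = 49*(5/7) - 93*(-1) = 35 + 93 = 128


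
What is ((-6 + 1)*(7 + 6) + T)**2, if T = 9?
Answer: 3136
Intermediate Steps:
((-6 + 1)*(7 + 6) + T)**2 = ((-6 + 1)*(7 + 6) + 9)**2 = (-5*13 + 9)**2 = (-65 + 9)**2 = (-56)**2 = 3136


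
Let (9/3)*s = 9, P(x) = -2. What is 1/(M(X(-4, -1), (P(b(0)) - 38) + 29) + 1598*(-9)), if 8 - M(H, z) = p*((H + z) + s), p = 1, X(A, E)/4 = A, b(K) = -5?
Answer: -1/14350 ≈ -6.9686e-5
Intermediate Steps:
X(A, E) = 4*A
s = 3 (s = (1/3)*9 = 3)
M(H, z) = 5 - H - z (M(H, z) = 8 - ((H + z) + 3) = 8 - (3 + H + z) = 8 + (-3 - H - z) = 5 - H - z)
1/(M(X(-4, -1), (P(b(0)) - 38) + 29) + 1598*(-9)) = 1/((5 - 4*(-4) - ((-2 - 38) + 29)) + 1598*(-9)) = 1/((5 - 1*(-16) - (-40 + 29)) - 14382) = 1/((5 + 16 - 1*(-11)) - 14382) = 1/((5 + 16 + 11) - 14382) = 1/(32 - 14382) = 1/(-14350) = -1/14350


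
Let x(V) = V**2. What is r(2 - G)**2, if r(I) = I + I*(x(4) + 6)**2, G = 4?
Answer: 940900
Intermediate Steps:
r(I) = 485*I (r(I) = I + I*(4**2 + 6)**2 = I + I*(16 + 6)**2 = I + I*22**2 = I + I*484 = I + 484*I = 485*I)
r(2 - G)**2 = (485*(2 - 1*4))**2 = (485*(2 - 4))**2 = (485*(-2))**2 = (-970)**2 = 940900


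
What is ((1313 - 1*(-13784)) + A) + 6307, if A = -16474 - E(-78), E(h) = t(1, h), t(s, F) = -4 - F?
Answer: 4856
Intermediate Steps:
E(h) = -4 - h
A = -16548 (A = -16474 - (-4 - 1*(-78)) = -16474 - (-4 + 78) = -16474 - 1*74 = -16474 - 74 = -16548)
((1313 - 1*(-13784)) + A) + 6307 = ((1313 - 1*(-13784)) - 16548) + 6307 = ((1313 + 13784) - 16548) + 6307 = (15097 - 16548) + 6307 = -1451 + 6307 = 4856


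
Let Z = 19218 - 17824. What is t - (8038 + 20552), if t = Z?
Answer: -27196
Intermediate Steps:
Z = 1394
t = 1394
t - (8038 + 20552) = 1394 - (8038 + 20552) = 1394 - 1*28590 = 1394 - 28590 = -27196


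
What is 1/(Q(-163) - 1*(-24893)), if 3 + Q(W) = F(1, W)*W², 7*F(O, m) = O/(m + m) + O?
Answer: 14/401435 ≈ 3.4875e-5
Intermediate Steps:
F(O, m) = O/7 + O/(14*m) (F(O, m) = (O/(m + m) + O)/7 = (O/((2*m)) + O)/7 = ((1/(2*m))*O + O)/7 = (O/(2*m) + O)/7 = (O + O/(2*m))/7 = O/7 + O/(14*m))
Q(W) = -3 + W²*(⅐ + 1/(14*W)) (Q(W) = -3 + ((⅐)*1 + (1/14)*1/W)*W² = -3 + (⅐ + 1/(14*W))*W² = -3 + W²*(⅐ + 1/(14*W)))
1/(Q(-163) - 1*(-24893)) = 1/((-3 + (1/14)*(-163)*(1 + 2*(-163))) - 1*(-24893)) = 1/((-3 + (1/14)*(-163)*(1 - 326)) + 24893) = 1/((-3 + (1/14)*(-163)*(-325)) + 24893) = 1/((-3 + 52975/14) + 24893) = 1/(52933/14 + 24893) = 1/(401435/14) = 14/401435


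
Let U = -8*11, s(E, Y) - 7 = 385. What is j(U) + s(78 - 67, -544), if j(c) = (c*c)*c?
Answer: -681080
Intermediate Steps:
s(E, Y) = 392 (s(E, Y) = 7 + 385 = 392)
U = -88
j(c) = c**3 (j(c) = c**2*c = c**3)
j(U) + s(78 - 67, -544) = (-88)**3 + 392 = -681472 + 392 = -681080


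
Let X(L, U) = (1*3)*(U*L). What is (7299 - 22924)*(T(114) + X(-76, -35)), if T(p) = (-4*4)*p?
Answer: -96187500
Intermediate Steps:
X(L, U) = 3*L*U (X(L, U) = 3*(L*U) = 3*L*U)
T(p) = -16*p
(7299 - 22924)*(T(114) + X(-76, -35)) = (7299 - 22924)*(-16*114 + 3*(-76)*(-35)) = -15625*(-1824 + 7980) = -15625*6156 = -96187500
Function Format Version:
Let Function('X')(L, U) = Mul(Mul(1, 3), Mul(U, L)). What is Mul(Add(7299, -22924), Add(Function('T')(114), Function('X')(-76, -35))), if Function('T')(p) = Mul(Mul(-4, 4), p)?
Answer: -96187500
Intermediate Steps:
Function('X')(L, U) = Mul(3, L, U) (Function('X')(L, U) = Mul(3, Mul(L, U)) = Mul(3, L, U))
Function('T')(p) = Mul(-16, p)
Mul(Add(7299, -22924), Add(Function('T')(114), Function('X')(-76, -35))) = Mul(Add(7299, -22924), Add(Mul(-16, 114), Mul(3, -76, -35))) = Mul(-15625, Add(-1824, 7980)) = Mul(-15625, 6156) = -96187500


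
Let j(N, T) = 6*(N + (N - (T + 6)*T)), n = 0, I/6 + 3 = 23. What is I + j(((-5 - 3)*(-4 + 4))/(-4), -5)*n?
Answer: 120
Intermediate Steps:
I = 120 (I = -18 + 6*23 = -18 + 138 = 120)
j(N, T) = 12*N - 6*T*(6 + T) (j(N, T) = 6*(N + (N - (6 + T)*T)) = 6*(N + (N - T*(6 + T))) = 6*(2*N - T*(6 + T)) = 12*N - 6*T*(6 + T))
I + j(((-5 - 3)*(-4 + 4))/(-4), -5)*n = 120 + (-36*(-5) - 6*(-5)² + 12*(((-5 - 3)*(-4 + 4))/(-4)))*0 = 120 + (180 - 6*25 + 12*(-8*0*(-¼)))*0 = 120 + (180 - 150 + 12*(0*(-¼)))*0 = 120 + (180 - 150 + 12*0)*0 = 120 + (180 - 150 + 0)*0 = 120 + 30*0 = 120 + 0 = 120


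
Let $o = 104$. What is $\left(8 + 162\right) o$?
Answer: $17680$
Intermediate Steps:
$\left(8 + 162\right) o = \left(8 + 162\right) 104 = 170 \cdot 104 = 17680$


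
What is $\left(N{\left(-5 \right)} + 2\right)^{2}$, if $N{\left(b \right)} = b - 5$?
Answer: $64$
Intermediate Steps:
$N{\left(b \right)} = -5 + b$ ($N{\left(b \right)} = b - 5 = -5 + b$)
$\left(N{\left(-5 \right)} + 2\right)^{2} = \left(\left(-5 - 5\right) + 2\right)^{2} = \left(-10 + 2\right)^{2} = \left(-8\right)^{2} = 64$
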